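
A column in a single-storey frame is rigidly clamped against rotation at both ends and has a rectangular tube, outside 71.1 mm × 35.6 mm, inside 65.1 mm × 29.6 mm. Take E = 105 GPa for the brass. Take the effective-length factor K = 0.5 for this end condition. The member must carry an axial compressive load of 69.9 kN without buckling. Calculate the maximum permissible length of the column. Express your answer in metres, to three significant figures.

L_max ≈ 2.74 m

Weak-axis I_min = (h_o·b_o³ − h_i·b_i³)/12 with b_o = 35.6, b_i = 29.60 mm (shorter outer/inner sides).
I_min = (71.1×35.6³ − 65.10×29.60³)/12 = 1.266×10^5 mm⁴
I = 1.266×10^-7 m⁴
At the buckling limit P_cr = P = 6.990×10^4 N
From P_cr = π²EI/(K·L)²:  L = (1/K)·√(π²EI/P_cr) = (1/0.5)·√(π²×1.05×10^11×1.266×10^-7/6.990×10^4)
L = 2.74 m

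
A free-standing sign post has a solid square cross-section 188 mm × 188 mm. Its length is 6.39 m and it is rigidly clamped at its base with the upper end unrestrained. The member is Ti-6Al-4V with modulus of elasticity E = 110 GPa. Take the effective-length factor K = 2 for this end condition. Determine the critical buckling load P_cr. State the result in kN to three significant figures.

I = a⁴/12 = 188⁴/12 = 1.041×10^8 mm⁴
I = 1.041×10^8 mm⁴ = 1.041×10^-4 m⁴
Effective length L_e = K·L = 2 × 6.39 = 12.78 m
P_cr = π²EI / L_e² = π² × 110×10⁹ × 1.041×10^-4 / 12.78² = 6.920×10^5 N

P_cr ≈ 692 kN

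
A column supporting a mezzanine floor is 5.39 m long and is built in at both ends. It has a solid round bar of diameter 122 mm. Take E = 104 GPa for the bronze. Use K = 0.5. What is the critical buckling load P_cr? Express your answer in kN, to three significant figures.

P_cr ≈ 1540 kN

I = πd⁴/64 = π×122⁴/64 = 1.087×10^7 mm⁴
I = 1.087×10^7 mm⁴ = 1.087×10^-5 m⁴
Effective length L_e = K·L = 0.5 × 5.39 = 2.695 m
P_cr = π²EI / L_e² = π² × 104×10⁹ × 1.087×10^-5 / 2.695² = 1.537×10^6 N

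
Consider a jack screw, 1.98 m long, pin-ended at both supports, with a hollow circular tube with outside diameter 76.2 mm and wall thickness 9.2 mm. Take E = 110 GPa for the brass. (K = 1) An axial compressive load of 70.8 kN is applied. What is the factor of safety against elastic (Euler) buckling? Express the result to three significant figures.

n ≈ 4.33

Inner diameter d_i = 76.2 − 2×9.2 = 57.80 mm
I = π(d_o⁴ − d_i⁴)/64 = π(76.2⁴ − 57.80⁴)/64 = 1.107×10^6 mm⁴
I = 1.107×10^6 mm⁴ = 1.107×10^-6 m⁴
Effective length L_e = K·L = 1 × 1.98 = 1.980 m
P_cr = π²EI / L_e² = π² × 110×10⁹ × 1.107×10^-6 / 1.980² = 3.066×10^5 N
Factor of safety n = P_cr / P = 306.58 / 70.8 = 4.33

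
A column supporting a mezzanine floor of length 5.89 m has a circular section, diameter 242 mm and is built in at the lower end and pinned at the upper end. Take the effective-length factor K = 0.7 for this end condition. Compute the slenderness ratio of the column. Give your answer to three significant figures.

For a solid circle r = d/4 = 242/4 = 60.50 mm
L_e = K·L = 0.7 × 5.89 m = 4.123 m = 4123.0 mm
λ = L_e / r_min = 4123.0 / 60.50 = 68.1

λ ≈ 68.1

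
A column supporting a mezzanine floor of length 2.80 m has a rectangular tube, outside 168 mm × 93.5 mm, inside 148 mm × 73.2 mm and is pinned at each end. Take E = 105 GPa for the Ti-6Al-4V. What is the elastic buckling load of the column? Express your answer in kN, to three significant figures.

Weak-axis I_min = (h_o·b_o³ − h_i·b_i³)/12 with b_o = 93.5, b_i = 73.20 mm (shorter outer/inner sides).
I_min = (168×93.5³ − 148.0×73.20³)/12 = 6.606×10^6 mm⁴
I = 6.606×10^6 mm⁴ = 6.606×10^-6 m⁴
Effective length L_e = K·L = 1 × 2.80 = 2.800 m
P_cr = π²EI / L_e² = π² × 105×10⁹ × 6.606×10^-6 / 2.800² = 8.732×10^5 N

P_cr ≈ 873 kN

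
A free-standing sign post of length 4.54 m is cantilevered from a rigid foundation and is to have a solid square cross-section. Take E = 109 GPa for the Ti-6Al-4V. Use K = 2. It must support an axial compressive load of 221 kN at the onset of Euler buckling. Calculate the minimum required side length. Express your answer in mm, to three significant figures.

a ≈ 119 mm

L_e = K·L = 2 × 4.54 = 9.080 m
Required I = P_cr·L_e²/(π²E) = 2.210×10^5 × 9.080² / (π² × 1.09×10^11) = 1.694×10^-5 m⁴
I_req = 1.694×10^7 mm⁴
Solid square: I = a⁴/12  ⇒  a = (12I)^(1/4) = (12×1.694×10^7)^(1/4) = 119 mm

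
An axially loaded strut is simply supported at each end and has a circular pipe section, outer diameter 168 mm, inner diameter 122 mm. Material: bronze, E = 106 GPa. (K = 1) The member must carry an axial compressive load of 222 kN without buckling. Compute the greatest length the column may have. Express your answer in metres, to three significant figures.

L_max ≈ 11.5 m

d_o = 168 mm, d_i = 122 mm
I = π(d_o⁴ − d_i⁴)/64 = π(168⁴ − 122.0⁴)/64 = 2.823×10^7 mm⁴
I = 2.823×10^-5 m⁴
At the buckling limit P_cr = P = 2.220×10^5 N
From P_cr = π²EI/(K·L)²:  L = (1/K)·√(π²EI/P_cr) = (1/1)·√(π²×1.06×10^11×2.823×10^-5/2.220×10^5)
L = 11.5 m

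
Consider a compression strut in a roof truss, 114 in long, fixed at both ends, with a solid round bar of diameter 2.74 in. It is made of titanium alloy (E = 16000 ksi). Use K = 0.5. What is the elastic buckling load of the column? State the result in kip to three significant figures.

P_cr ≈ 134 kip

I = πd⁴/64 = π×2.74⁴/64 = 2.767 in⁴
Effective length L_e = K·L = 0.5 × 114 = 57.00 in
P_cr = π²EI / L_e² = π² × 16000×10³ × 2.767 / 57.00² = 1.345×10^5 lb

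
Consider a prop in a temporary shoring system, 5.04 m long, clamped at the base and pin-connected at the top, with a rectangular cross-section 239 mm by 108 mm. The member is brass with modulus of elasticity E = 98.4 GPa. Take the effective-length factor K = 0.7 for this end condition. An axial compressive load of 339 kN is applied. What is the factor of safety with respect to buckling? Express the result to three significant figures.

Buckling occurs about the weak axis: I_min = h·b³/12 with b = 108 mm (the shorter side).
I_min = 239×108³/12 = 2.509×10^7 mm⁴
I = 2.509×10^7 mm⁴ = 2.509×10^-5 m⁴
Effective length L_e = K·L = 0.7 × 5.04 = 3.528 m
P_cr = π²EI / L_e² = π² × 98.4×10⁹ × 2.509×10^-5 / 3.528² = 1.958×10^6 N
Factor of safety n = P_cr / P = 1957.6 / 339 = 5.77

n ≈ 5.77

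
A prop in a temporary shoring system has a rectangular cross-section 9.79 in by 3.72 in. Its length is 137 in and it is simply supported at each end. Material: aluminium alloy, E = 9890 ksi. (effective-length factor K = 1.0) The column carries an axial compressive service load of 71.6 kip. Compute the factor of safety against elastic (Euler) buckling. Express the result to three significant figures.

Buckling occurs about the weak axis: I_min = h·b³/12 with b = 3.72 in (the shorter side).
I_min = 9.79×3.72³/12 = 42.00 in⁴
Effective length L_e = K·L = 1 × 137 = 137.0 in
P_cr = π²EI / L_e² = π² × 9890×10³ × 42.00 / 137.0² = 2.184×10^5 lb
Factor of safety n = P_cr / P = 218.42 / 71.6 = 3.05

n ≈ 3.05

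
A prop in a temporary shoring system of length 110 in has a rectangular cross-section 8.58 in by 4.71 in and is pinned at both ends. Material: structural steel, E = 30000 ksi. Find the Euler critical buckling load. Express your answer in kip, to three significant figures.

Buckling occurs about the weak axis: I_min = h·b³/12 with b = 4.71 in (the shorter side).
I_min = 8.58×4.71³/12 = 74.71 in⁴
Effective length L_e = K·L = 1 × 110 = 110.0 in
P_cr = π²EI / L_e² = π² × 30000×10³ × 74.71 / 110.0² = 1.828×10^6 lb

P_cr ≈ 1830 kip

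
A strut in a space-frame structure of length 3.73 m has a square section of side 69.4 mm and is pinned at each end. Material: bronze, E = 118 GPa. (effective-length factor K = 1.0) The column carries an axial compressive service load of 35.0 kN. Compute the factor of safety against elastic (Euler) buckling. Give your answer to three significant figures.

I = a⁴/12 = 69.4⁴/12 = 1.933×10^6 mm⁴
I = 1.933×10^6 mm⁴ = 1.933×10^-6 m⁴
Effective length L_e = K·L = 1 × 3.73 = 3.730 m
P_cr = π²EI / L_e² = π² × 118×10⁹ × 1.933×10^-6 / 3.730² = 1.618×10^5 N
Factor of safety n = P_cr / P = 161.82 / 35.0 = 4.62

n ≈ 4.62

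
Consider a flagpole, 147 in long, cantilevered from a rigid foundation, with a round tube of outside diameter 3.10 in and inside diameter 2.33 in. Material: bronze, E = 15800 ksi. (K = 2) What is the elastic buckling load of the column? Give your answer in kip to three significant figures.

P_cr ≈ 5.57 kip

d_o = 3.10 in, d_i = 2.33 in
I = π(d_o⁴ − d_i⁴)/64 = π(3.10⁴ − 2.330⁴)/64 = 3.087 in⁴
Effective length L_e = K·L = 2 × 147 = 294.0 in
P_cr = π²EI / L_e² = π² × 15800×10³ × 3.087 / 294.0² = 5.569×10^3 lb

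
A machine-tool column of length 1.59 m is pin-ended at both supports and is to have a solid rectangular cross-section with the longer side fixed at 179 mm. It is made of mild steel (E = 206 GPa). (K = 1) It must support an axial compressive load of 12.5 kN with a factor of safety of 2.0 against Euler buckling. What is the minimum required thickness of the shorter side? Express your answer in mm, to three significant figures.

Required P_cr = n·P = 2.0 × 12.5 = 25.00 kN
L_e = K·L = 1 × 1.59 = 1.590 m
Required I = P_cr·L_e²/(π²E) = 2.500×10^4 × 1.590² / (π² × 2.06×10^11) = 3.109×10^-8 m⁴
I_req = 3.109×10^4 mm⁴
Rectangle, weak axis: I_min = h·b³/12 with h = 179 mm fixed  ⇒  b = (12I/h)^(1/3) = 12.8 mm

b ≈ 12.8 mm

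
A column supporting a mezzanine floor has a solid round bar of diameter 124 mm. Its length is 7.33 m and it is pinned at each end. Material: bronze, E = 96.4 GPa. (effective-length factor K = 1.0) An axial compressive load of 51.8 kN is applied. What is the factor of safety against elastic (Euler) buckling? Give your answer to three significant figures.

n ≈ 3.97

I = πd⁴/64 = π×124⁴/64 = 1.161×10^7 mm⁴
I = 1.161×10^7 mm⁴ = 1.161×10^-5 m⁴
Effective length L_e = K·L = 1 × 7.33 = 7.330 m
P_cr = π²EI / L_e² = π² × 96.4×10⁹ × 1.161×10^-5 / 7.330² = 2.055×10^5 N
Factor of safety n = P_cr / P = 205.51 / 51.8 = 3.97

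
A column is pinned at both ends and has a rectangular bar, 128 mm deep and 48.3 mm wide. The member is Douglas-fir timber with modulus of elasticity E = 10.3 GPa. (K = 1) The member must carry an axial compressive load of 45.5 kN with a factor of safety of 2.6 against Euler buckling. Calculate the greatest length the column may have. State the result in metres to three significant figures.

L_max ≈ 1.02 m

Buckling occurs about the weak axis: I_min = h·b³/12 with b = 48.3 mm (the shorter side).
I_min = 128×48.3³/12 = 1.202×10^6 mm⁴
I = 1.202×10^-6 m⁴
Required critical load P_cr = n·P = 2.6 × 45.5 = 118.3 kN = 1.183×10^5 N
From P_cr = π²EI/(K·L)²:  L = (1/K)·√(π²EI/P_cr) = (1/1)·√(π²×1.03×10^10×1.202×10^-6/1.183×10^5)
L = 1.02 m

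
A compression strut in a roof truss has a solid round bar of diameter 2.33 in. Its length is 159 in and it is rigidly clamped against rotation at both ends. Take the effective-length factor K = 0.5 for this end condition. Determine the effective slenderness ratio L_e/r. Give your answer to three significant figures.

I = πd⁴/64 = π×2.33⁴/64 = 1.447 in⁴
A = 4.264 in²;  r_min = √(I/A) = √(1.447/4.264) = 0.5825 in
L_e = K·L = 0.5 × 159 = 79.50 in
λ = L_e / r_min = 79.500 / 0.5825 = 136

λ ≈ 136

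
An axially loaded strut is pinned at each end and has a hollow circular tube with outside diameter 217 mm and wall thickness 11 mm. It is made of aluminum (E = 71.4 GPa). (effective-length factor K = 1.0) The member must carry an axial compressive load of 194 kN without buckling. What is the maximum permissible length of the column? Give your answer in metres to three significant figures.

Inner diameter d_i = 217 − 2×11 = 195.0 mm
I = π(d_o⁴ − d_i⁴)/64 = π(217⁴ − 195.0⁴)/64 = 3.787×10^7 mm⁴
I = 3.787×10^-5 m⁴
At the buckling limit P_cr = P = 1.940×10^5 N
From P_cr = π²EI/(K·L)²:  L = (1/K)·√(π²EI/P_cr) = (1/1)·√(π²×7.14×10^10×3.787×10^-5/1.940×10^5)
L = 11.7 m

L_max ≈ 11.7 m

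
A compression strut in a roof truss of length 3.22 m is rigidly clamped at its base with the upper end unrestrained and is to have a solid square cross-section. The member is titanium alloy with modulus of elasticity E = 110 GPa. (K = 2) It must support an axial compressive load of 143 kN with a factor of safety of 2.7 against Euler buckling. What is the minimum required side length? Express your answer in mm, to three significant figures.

Required P_cr = n·P = 2.7 × 143 = 386.1 kN
L_e = K·L = 2 × 3.22 = 6.440 m
Required I = P_cr·L_e²/(π²E) = 3.861×10^5 × 6.440² / (π² × 1.10×10^11) = 1.475×10^-5 m⁴
I_req = 1.475×10^7 mm⁴
Solid square: I = a⁴/12  ⇒  a = (12I)^(1/4) = (12×1.475×10^7)^(1/4) = 115 mm

a ≈ 115 mm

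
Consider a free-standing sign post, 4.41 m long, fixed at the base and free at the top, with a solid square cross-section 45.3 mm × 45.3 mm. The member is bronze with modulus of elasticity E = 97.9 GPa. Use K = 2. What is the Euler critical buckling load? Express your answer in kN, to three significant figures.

I = a⁴/12 = 45.3⁴/12 = 3.509×10^5 mm⁴
I = 3.509×10^5 mm⁴ = 3.509×10^-7 m⁴
Effective length L_e = K·L = 2 × 4.41 = 8.820 m
P_cr = π²EI / L_e² = π² × 97.9×10⁹ × 3.509×10^-7 / 8.820² = 4.359×10^3 N

P_cr ≈ 4.36 kN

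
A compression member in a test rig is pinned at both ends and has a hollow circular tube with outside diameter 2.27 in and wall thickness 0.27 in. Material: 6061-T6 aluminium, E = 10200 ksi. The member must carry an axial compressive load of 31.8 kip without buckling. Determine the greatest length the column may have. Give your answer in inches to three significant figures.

Inner diameter d_i = 2.27 − 2×0.27 = 1.730 in
I = π(d_o⁴ − d_i⁴)/64 = π(2.27⁴ − 1.730⁴)/64 = 0.8637 in⁴
At the buckling limit P_cr = P = 3.180×10^4 lb
From P_cr = π²EI/(K·L)²:  L = (1/K)·√(π²EI/P_cr) = (1/1)·√(π²×1.02×10^7×0.8637/3.180×10^4)
L = 52.3 in

L_max ≈ 52.3 in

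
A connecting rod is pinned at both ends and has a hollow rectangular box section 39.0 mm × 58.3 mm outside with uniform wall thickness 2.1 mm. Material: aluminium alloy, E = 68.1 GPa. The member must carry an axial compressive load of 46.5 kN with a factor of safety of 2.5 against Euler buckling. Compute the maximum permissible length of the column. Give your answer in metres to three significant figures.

Inner dimensions: h_i = 58.3 − 2×2.1 = 54.10 mm, b_i = 39.0 − 2×2.1 = 34.80 mm
Weak-axis I_min = (h_o·b_o³ − h_i·b_i³)/12 with b_o = 39.0, b_i = 34.80 mm (shorter outer/inner sides).
I_min = (58.3×39.0³ − 54.10×34.80³)/12 = 9.819×10^4 mm⁴
I = 9.819×10^-8 m⁴
Required critical load P_cr = n·P = 2.5 × 46.5 = 116.2 kN = 1.163×10^5 N
From P_cr = π²EI/(K·L)²:  L = (1/K)·√(π²EI/P_cr) = (1/1)·√(π²×6.81×10^10×9.819×10^-8/1.163×10^5)
L = 0.753 m

L_max ≈ 0.753 m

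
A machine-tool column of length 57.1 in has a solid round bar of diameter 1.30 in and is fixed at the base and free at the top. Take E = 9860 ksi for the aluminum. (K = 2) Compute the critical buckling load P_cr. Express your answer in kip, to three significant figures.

P_cr ≈ 1.05 kip

I = πd⁴/64 = π×1.30⁴/64 = 0.1402 in⁴
Effective length L_e = K·L = 2 × 57.1 = 114.2 in
P_cr = π²EI / L_e² = π² × 9860×10³ × 0.1402 / 114.2² = 1.046×10^3 lb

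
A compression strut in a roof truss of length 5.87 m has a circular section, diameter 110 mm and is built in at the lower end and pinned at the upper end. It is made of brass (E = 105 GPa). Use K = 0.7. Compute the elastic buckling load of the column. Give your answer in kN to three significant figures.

P_cr ≈ 441 kN

I = πd⁴/64 = π×110⁴/64 = 7.187×10^6 mm⁴
I = 7.187×10^6 mm⁴ = 7.187×10^-6 m⁴
Effective length L_e = K·L = 0.7 × 5.87 = 4.109 m
P_cr = π²EI / L_e² = π² × 105×10⁹ × 7.187×10^-6 / 4.109² = 4.411×10^5 N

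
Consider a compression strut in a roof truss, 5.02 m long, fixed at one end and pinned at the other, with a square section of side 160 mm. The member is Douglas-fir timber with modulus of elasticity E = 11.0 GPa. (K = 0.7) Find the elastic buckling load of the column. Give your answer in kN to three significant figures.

P_cr ≈ 480 kN

I = a⁴/12 = 160⁴/12 = 5.461×10^7 mm⁴
I = 5.461×10^7 mm⁴ = 5.461×10^-5 m⁴
Effective length L_e = K·L = 0.7 × 5.02 = 3.514 m
P_cr = π²EI / L_e² = π² × 11.0×10⁹ × 5.461×10^-5 / 3.514² = 4.802×10^5 N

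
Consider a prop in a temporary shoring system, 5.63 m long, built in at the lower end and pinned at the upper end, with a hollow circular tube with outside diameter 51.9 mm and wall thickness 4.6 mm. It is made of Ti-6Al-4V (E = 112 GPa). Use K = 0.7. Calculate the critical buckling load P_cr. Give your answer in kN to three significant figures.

Inner diameter d_i = 51.9 − 2×4.6 = 42.70 mm
I = π(d_o⁴ − d_i⁴)/64 = π(51.9⁴ − 42.70⁴)/64 = 1.930×10^5 mm⁴
I = 1.930×10^5 mm⁴ = 1.930×10^-7 m⁴
Effective length L_e = K·L = 0.7 × 5.63 = 3.941 m
P_cr = π²EI / L_e² = π² × 112×10⁹ × 1.930×10^-7 / 3.941² = 1.373×10^4 N

P_cr ≈ 13.7 kN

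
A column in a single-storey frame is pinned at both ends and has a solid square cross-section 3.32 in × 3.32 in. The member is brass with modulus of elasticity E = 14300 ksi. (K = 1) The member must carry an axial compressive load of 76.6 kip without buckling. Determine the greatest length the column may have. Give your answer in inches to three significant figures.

L_max ≈ 137 in

I = a⁴/12 = 3.32⁴/12 = 10.12 in⁴
At the buckling limit P_cr = P = 7.660×10^4 lb
From P_cr = π²EI/(K·L)²:  L = (1/K)·√(π²EI/P_cr) = (1/1)·√(π²×1.43×10^7×10.12/7.660×10^4)
L = 137 in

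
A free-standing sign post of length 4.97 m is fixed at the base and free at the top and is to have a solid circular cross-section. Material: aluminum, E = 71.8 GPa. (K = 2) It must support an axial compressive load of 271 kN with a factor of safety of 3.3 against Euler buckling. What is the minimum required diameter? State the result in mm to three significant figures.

d ≈ 224 mm

Required P_cr = n·P = 3.3 × 271 = 894.3 kN
L_e = K·L = 2 × 4.97 = 9.940 m
Required I = P_cr·L_e²/(π²E) = 8.943×10^5 × 9.940² / (π² × 7.18×10^10) = 1.247×10^-4 m⁴
I_req = 1.247×10^8 mm⁴
Solid circle: I = πd⁴/64  ⇒  d = (64I/π)^(1/4) = (64×1.247×10^8/π)^(1/4) = 224 mm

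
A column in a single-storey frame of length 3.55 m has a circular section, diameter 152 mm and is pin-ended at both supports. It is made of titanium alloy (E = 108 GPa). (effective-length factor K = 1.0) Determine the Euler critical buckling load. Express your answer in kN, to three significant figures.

P_cr ≈ 2220 kN

I = πd⁴/64 = π×152⁴/64 = 2.620×10^7 mm⁴
I = 2.620×10^7 mm⁴ = 2.620×10^-5 m⁴
Effective length L_e = K·L = 1 × 3.55 = 3.550 m
P_cr = π²EI / L_e² = π² × 108×10⁹ × 2.620×10^-5 / 3.550² = 2.216×10^6 N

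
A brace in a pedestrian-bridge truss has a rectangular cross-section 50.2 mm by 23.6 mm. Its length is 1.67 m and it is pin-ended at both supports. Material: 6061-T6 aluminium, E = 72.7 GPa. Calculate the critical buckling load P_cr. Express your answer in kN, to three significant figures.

P_cr ≈ 14.1 kN

Buckling occurs about the weak axis: I_min = h·b³/12 with b = 23.6 mm (the shorter side).
I_min = 50.2×23.6³/12 = 5.499×10^4 mm⁴
I = 5.499×10^4 mm⁴ = 5.499×10^-8 m⁴
Effective length L_e = K·L = 1 × 1.67 = 1.670 m
P_cr = π²EI / L_e² = π² × 72.7×10⁹ × 5.499×10^-8 / 1.670² = 1.415×10^4 N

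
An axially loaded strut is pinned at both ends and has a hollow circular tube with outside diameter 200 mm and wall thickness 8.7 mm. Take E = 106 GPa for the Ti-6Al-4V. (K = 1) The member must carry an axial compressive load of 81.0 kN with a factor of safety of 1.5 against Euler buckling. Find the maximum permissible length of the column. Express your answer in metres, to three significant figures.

Inner diameter d_i = 200 − 2×8.7 = 182.6 mm
I = π(d_o⁴ − d_i⁴)/64 = π(200⁴ − 182.6⁴)/64 = 2.397×10^7 mm⁴
I = 2.397×10^-5 m⁴
Required critical load P_cr = n·P = 1.5 × 81.0 = 121.5 kN = 1.215×10^5 N
From P_cr = π²EI/(K·L)²:  L = (1/K)·√(π²EI/P_cr) = (1/1)·√(π²×1.06×10^11×2.397×10^-5/1.215×10^5)
L = 14.4 m

L_max ≈ 14.4 m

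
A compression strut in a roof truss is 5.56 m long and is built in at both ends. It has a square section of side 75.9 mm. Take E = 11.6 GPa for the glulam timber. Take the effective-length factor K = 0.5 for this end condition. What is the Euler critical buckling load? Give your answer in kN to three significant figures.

I = a⁴/12 = 75.9⁴/12 = 2.766×10^6 mm⁴
I = 2.766×10^6 mm⁴ = 2.766×10^-6 m⁴
Effective length L_e = K·L = 0.5 × 5.56 = 2.780 m
P_cr = π²EI / L_e² = π² × 11.6×10⁹ × 2.766×10^-6 / 2.780² = 4.097×10^4 N

P_cr ≈ 41.0 kN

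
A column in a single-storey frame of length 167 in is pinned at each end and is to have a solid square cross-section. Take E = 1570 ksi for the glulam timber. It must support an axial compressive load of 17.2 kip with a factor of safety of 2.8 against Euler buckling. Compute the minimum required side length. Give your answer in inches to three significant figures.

a ≈ 5.68 in

Required P_cr = n·P = 2.8 × 17.2 = 48.16 kip
L_e = K·L = 1 × 167 = 167.0 in
Required I = P_cr·L_e²/(π²E) = 4.816×10^4 × 167.0² / (π² × 1.57×10^6) = 86.68 in⁴
Solid square: I = a⁴/12  ⇒  a = (12I)^(1/4) = (12×86.68)^(1/4) = 5.68 in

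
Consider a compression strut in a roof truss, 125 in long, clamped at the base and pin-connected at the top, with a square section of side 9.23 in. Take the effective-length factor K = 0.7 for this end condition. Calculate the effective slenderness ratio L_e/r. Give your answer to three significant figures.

I = a⁴/12 = 9.23⁴/12 = 604.8 in⁴
A = 85.19 in²;  r_min = √(I/A) = √(604.8/85.19) = 2.664 in
L_e = K·L = 0.7 × 125 = 87.50 in
λ = L_e / r_min = 87.500 / 2.664 = 32.8

λ ≈ 32.8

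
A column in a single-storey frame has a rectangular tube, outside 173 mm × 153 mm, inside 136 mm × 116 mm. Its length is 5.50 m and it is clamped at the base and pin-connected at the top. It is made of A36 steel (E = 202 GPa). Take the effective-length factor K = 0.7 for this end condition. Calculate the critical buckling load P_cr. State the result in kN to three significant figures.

Weak-axis I_min = (h_o·b_o³ − h_i·b_i³)/12 with b_o = 153, b_i = 116.0 mm (shorter outer/inner sides).
I_min = (173×153³ − 136.0×116.0³)/12 = 3.394×10^7 mm⁴
I = 3.394×10^7 mm⁴ = 3.394×10^-5 m⁴
Effective length L_e = K·L = 0.7 × 5.50 = 3.850 m
P_cr = π²EI / L_e² = π² × 202×10⁹ × 3.394×10^-5 / 3.850² = 4.566×10^6 N

P_cr ≈ 4570 kN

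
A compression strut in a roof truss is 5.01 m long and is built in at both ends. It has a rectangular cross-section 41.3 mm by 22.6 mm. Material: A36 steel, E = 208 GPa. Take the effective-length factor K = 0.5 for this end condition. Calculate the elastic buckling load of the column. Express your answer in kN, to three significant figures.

P_cr ≈ 13.0 kN

Buckling occurs about the weak axis: I_min = h·b³/12 with b = 22.6 mm (the shorter side).
I_min = 41.3×22.6³/12 = 3.973×10^4 mm⁴
I = 3.973×10^4 mm⁴ = 3.973×10^-8 m⁴
Effective length L_e = K·L = 0.5 × 5.01 = 2.505 m
P_cr = π²EI / L_e² = π² × 208×10⁹ × 3.973×10^-8 / 2.505² = 1.300×10^4 N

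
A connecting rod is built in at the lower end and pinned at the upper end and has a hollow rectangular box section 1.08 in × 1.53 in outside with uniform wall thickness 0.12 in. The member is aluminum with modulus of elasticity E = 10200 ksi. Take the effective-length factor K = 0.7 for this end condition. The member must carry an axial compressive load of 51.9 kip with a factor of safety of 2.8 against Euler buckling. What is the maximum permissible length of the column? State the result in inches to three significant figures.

L_max ≈ 11.7 in

Inner dimensions: h_i = 1.53 − 2×0.12 = 1.290 in, b_i = 1.08 − 2×0.12 = 0.8400 in
Weak-axis I_min = (h_o·b_o³ − h_i·b_i³)/12 with b_o = 1.08, b_i = 0.8400 in (shorter outer/inner sides).
I_min = (1.53×1.08³ − 1.290×0.8400³)/12 = 9.690×10^-2 in⁴
Required critical load P_cr = n·P = 2.8 × 51.9 = 145.3 kip = 1.453×10^5 lb
From P_cr = π²EI/(K·L)²:  L = (1/K)·√(π²EI/P_cr) = (1/0.7)·√(π²×1.02×10^7×9.690×10^-2/1.453×10^5)
L = 11.7 in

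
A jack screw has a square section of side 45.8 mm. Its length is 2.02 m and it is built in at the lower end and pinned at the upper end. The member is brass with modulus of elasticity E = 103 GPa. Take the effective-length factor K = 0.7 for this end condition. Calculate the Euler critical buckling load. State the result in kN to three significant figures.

P_cr ≈ 186 kN

I = a⁴/12 = 45.8⁴/12 = 3.667×10^5 mm⁴
I = 3.667×10^5 mm⁴ = 3.667×10^-7 m⁴
Effective length L_e = K·L = 0.7 × 2.02 = 1.414 m
P_cr = π²EI / L_e² = π² × 103×10⁹ × 3.667×10^-7 / 1.414² = 1.864×10^5 N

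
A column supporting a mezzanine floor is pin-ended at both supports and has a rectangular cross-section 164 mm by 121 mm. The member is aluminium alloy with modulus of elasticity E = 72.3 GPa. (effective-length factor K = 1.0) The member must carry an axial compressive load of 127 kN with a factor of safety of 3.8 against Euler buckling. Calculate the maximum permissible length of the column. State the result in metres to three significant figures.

Buckling occurs about the weak axis: I_min = h·b³/12 with b = 121 mm (the shorter side).
I_min = 164×121³/12 = 2.421×10^7 mm⁴
I = 2.421×10^-5 m⁴
Required critical load P_cr = n·P = 3.8 × 127 = 482.6 kN = 4.826×10^5 N
From P_cr = π²EI/(K·L)²:  L = (1/K)·√(π²EI/P_cr) = (1/1)·√(π²×7.23×10^10×2.421×10^-5/4.826×10^5)
L = 5.98 m

L_max ≈ 5.98 m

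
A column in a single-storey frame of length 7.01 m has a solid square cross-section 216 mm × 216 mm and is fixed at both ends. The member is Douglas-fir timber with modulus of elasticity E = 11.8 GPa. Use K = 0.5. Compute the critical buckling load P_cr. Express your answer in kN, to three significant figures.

P_cr ≈ 1720 kN

I = a⁴/12 = 216⁴/12 = 1.814×10^8 mm⁴
I = 1.814×10^8 mm⁴ = 1.814×10^-4 m⁴
Effective length L_e = K·L = 0.5 × 7.01 = 3.505 m
P_cr = π²EI / L_e² = π² × 11.8×10⁹ × 1.814×10^-4 / 3.505² = 1.720×10^6 N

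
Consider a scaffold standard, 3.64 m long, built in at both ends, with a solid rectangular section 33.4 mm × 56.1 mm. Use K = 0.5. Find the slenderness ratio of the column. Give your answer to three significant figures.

For a rectangle r_min = b/√12 = 33.4/√12 = 9.642 mm
L_e = K·L = 0.5 × 3.64 m = 1.820 m = 1820.0 mm
λ = L_e / r_min = 1820.0 / 9.642 = 189

λ ≈ 189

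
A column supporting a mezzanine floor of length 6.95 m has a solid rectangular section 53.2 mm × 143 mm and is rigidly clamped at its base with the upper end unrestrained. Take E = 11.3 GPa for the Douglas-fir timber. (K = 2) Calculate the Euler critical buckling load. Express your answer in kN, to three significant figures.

P_cr ≈ 1.04 kN

Buckling occurs about the weak axis: I_min = h·b³/12 with b = 53.2 mm (the shorter side).
I_min = 143×53.2³/12 = 1.794×10^6 mm⁴
I = 1.794×10^6 mm⁴ = 1.794×10^-6 m⁴
Effective length L_e = K·L = 2 × 6.95 = 13.90 m
P_cr = π²EI / L_e² = π² × 11.3×10⁹ × 1.794×10^-6 / 13.90² = 1.036×10^3 N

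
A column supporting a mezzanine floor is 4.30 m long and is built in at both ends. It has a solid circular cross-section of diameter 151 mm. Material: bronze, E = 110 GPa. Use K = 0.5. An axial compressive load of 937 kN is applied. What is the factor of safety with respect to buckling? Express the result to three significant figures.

n ≈ 6.40

I = πd⁴/64 = π×151⁴/64 = 2.552×10^7 mm⁴
I = 2.552×10^7 mm⁴ = 2.552×10^-5 m⁴
Effective length L_e = K·L = 0.5 × 4.30 = 2.150 m
P_cr = π²EI / L_e² = π² × 110×10⁹ × 2.552×10^-5 / 2.150² = 5.994×10^6 N
Factor of safety n = P_cr / P = 5993.7 / 937 = 6.40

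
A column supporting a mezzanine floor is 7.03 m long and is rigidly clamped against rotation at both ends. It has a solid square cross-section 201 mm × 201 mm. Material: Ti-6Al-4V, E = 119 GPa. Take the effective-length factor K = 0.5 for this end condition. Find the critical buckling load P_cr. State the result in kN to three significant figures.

P_cr ≈ 12900 kN

I = a⁴/12 = 201⁴/12 = 1.360×10^8 mm⁴
I = 1.360×10^8 mm⁴ = 1.360×10^-4 m⁴
Effective length L_e = K·L = 0.5 × 7.03 = 3.515 m
P_cr = π²EI / L_e² = π² × 119×10⁹ × 1.360×10^-4 / 3.515² = 1.293×10^7 N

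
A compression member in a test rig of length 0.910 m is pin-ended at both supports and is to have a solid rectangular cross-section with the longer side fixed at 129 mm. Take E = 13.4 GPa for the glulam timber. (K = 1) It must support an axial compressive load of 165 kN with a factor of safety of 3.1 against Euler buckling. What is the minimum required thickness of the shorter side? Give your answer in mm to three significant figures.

Required P_cr = n·P = 3.1 × 165 = 511.5 kN
L_e = K·L = 1 × 0.910 = 0.9100 m
Required I = P_cr·L_e²/(π²E) = 5.115×10^5 × 0.9100² / (π² × 1.34×10^10) = 3.203×10^-6 m⁴
I_req = 3.203×10^6 mm⁴
Rectangle, weak axis: I_min = h·b³/12 with h = 129 mm fixed  ⇒  b = (12I/h)^(1/3) = 66.8 mm

b ≈ 66.8 mm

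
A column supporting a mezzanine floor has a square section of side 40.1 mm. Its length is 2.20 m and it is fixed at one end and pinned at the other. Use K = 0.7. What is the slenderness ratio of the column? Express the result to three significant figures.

For a square r = a/√12 = 40.1/√12 = 11.58 mm
L_e = K·L = 0.7 × 2.20 m = 1.540 m = 1540.0 mm
λ = L_e / r_min = 1540.0 / 11.58 = 133

λ ≈ 133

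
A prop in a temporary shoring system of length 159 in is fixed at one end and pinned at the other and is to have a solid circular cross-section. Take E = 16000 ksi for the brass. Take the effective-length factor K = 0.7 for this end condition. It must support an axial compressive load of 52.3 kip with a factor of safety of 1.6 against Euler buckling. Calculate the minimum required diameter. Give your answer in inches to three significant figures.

d ≈ 3.40 in

Required P_cr = n·P = 1.6 × 52.3 = 83.68 kip
L_e = K·L = 0.7 × 159 = 111.3 in
Required I = P_cr·L_e²/(π²E) = 8.368×10^4 × 111.3² / (π² × 1.60×10^7) = 6.564 in⁴
Solid circle: I = πd⁴/64  ⇒  d = (64I/π)^(1/4) = (64×6.564/π)^(1/4) = 3.40 in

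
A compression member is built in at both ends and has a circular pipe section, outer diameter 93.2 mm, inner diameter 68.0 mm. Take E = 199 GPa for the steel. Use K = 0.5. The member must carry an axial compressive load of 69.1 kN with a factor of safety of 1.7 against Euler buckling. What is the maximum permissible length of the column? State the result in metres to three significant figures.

L_max ≈ 13.3 m

d_o = 93.2 mm, d_i = 68.0 mm
I = π(d_o⁴ − d_i⁴)/64 = π(93.2⁴ − 68.00⁴)/64 = 2.654×10^6 mm⁴
I = 2.654×10^-6 m⁴
Required critical load P_cr = n·P = 1.7 × 69.1 = 117.5 kN = 1.175×10^5 N
From P_cr = π²EI/(K·L)²:  L = (1/K)·√(π²EI/P_cr) = (1/0.5)·√(π²×1.99×10^11×2.654×10^-6/1.175×10^5)
L = 13.3 m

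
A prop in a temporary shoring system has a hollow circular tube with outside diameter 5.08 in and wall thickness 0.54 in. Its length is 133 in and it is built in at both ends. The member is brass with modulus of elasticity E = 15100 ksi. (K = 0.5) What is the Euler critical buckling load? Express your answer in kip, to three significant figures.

P_cr ≈ 678 kip

Inner diameter d_i = 5.08 − 2×0.54 = 4.000 in
I = π(d_o⁴ − d_i⁴)/64 = π(5.08⁴ − 4.000⁴)/64 = 20.12 in⁴
Effective length L_e = K·L = 0.5 × 133 = 66.50 in
P_cr = π²EI / L_e² = π² × 15100×10³ × 20.12 / 66.50² = 6.782×10^5 lb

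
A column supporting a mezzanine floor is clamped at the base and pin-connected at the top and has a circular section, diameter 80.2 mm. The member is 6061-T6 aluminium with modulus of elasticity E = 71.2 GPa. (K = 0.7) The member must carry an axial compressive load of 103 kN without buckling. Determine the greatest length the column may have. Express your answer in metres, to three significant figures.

I = πd⁴/64 = π×80.2⁴/64 = 2.031×10^6 mm⁴
I = 2.031×10^-6 m⁴
At the buckling limit P_cr = P = 1.030×10^5 N
From P_cr = π²EI/(K·L)²:  L = (1/K)·√(π²EI/P_cr) = (1/0.7)·√(π²×7.12×10^10×2.031×10^-6/1.030×10^5)
L = 5.32 m

L_max ≈ 5.32 m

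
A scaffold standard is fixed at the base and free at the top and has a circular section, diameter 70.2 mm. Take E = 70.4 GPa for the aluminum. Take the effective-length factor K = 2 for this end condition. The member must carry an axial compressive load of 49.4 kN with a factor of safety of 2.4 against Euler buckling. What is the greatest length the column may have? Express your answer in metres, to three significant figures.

I = πd⁴/64 = π×70.2⁴/64 = 1.192×10^6 mm⁴
I = 1.192×10^-6 m⁴
Required critical load P_cr = n·P = 2.4 × 49.4 = 118.6 kN = 1.186×10^5 N
From P_cr = π²EI/(K·L)²:  L = (1/K)·√(π²EI/P_cr) = (1/2)·√(π²×7.04×10^10×1.192×10^-6/1.186×10^5)
L = 1.32 m

L_max ≈ 1.32 m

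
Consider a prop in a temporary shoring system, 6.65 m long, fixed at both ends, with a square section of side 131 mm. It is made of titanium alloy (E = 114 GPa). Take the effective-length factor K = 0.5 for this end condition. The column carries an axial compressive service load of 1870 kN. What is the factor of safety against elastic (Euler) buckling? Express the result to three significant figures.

I = a⁴/12 = 131⁴/12 = 2.454×10^7 mm⁴
I = 2.454×10^7 mm⁴ = 2.454×10^-5 m⁴
Effective length L_e = K·L = 0.5 × 6.65 = 3.325 m
P_cr = π²EI / L_e² = π² × 114×10⁹ × 2.454×10^-5 / 3.325² = 2.498×10^6 N
Factor of safety n = P_cr / P = 2497.6 / 1870 = 1.34

n ≈ 1.34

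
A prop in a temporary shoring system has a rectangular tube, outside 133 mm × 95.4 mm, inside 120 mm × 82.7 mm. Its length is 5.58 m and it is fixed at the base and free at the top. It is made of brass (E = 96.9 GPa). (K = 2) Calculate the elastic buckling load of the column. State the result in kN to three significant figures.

P_cr ≈ 30.5 kN

Weak-axis I_min = (h_o·b_o³ − h_i·b_i³)/12 with b_o = 95.4, b_i = 82.70 mm (shorter outer/inner sides).
I_min = (133×95.4³ − 120.0×82.70³)/12 = 3.967×10^6 mm⁴
I = 3.967×10^6 mm⁴ = 3.967×10^-6 m⁴
Effective length L_e = K·L = 2 × 5.58 = 11.16 m
P_cr = π²EI / L_e² = π² × 96.9×10⁹ × 3.967×10^-6 / 11.16² = 3.046×10^4 N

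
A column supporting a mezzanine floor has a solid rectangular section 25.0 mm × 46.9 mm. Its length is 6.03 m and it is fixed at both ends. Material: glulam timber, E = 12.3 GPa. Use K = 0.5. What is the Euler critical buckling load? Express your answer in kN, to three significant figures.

Buckling occurs about the weak axis: I_min = h·b³/12 with b = 25.0 mm (the shorter side).
I_min = 46.9×25.0³/12 = 6.107×10^4 mm⁴
I = 6.107×10^4 mm⁴ = 6.107×10^-8 m⁴
Effective length L_e = K·L = 0.5 × 6.03 = 3.015 m
P_cr = π²EI / L_e² = π² × 12.3×10⁹ × 6.107×10^-8 / 3.015² = 815.5 N

P_cr ≈ 0.816 kN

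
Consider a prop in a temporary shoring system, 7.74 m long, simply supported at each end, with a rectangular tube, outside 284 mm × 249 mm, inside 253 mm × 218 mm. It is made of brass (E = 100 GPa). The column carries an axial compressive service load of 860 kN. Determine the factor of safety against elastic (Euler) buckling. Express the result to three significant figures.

n ≈ 2.81

Weak-axis I_min = (h_o·b_o³ − h_i·b_i³)/12 with b_o = 249, b_i = 218.0 mm (shorter outer/inner sides).
I_min = (284×249³ − 253.0×218.0³)/12 = 1.469×10^8 mm⁴
I = 1.469×10^8 mm⁴ = 1.469×10^-4 m⁴
Effective length L_e = K·L = 1 × 7.74 = 7.740 m
P_cr = π²EI / L_e² = π² × 100×10⁹ × 1.469×10^-4 / 7.740² = 2.421×10^6 N
Factor of safety n = P_cr / P = 2420.9 / 860 = 2.81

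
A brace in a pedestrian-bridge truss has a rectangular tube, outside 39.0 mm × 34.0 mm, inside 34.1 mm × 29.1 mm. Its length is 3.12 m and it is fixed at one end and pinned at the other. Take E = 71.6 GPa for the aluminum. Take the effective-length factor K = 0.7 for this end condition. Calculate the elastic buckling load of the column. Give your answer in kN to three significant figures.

Weak-axis I_min = (h_o·b_o³ − h_i·b_i³)/12 with b_o = 34.0, b_i = 29.10 mm (shorter outer/inner sides).
I_min = (39.0×34.0³ − 34.10×29.10³)/12 = 5.771×10^4 mm⁴
I = 5.771×10^4 mm⁴ = 5.771×10^-8 m⁴
Effective length L_e = K·L = 0.7 × 3.12 = 2.184 m
P_cr = π²EI / L_e² = π² × 71.6×10⁹ × 5.771×10^-8 / 2.184² = 8.550×10^3 N

P_cr ≈ 8.55 kN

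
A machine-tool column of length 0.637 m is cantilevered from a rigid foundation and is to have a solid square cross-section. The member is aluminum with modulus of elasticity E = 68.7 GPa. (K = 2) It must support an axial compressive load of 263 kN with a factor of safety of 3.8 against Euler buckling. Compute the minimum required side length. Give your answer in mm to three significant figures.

Required P_cr = n·P = 3.8 × 263 = 999.4 kN
L_e = K·L = 2 × 0.637 = 1.274 m
Required I = P_cr·L_e²/(π²E) = 9.994×10^5 × 1.274² / (π² × 6.87×10^10) = 2.392×10^-6 m⁴
I_req = 2.392×10^6 mm⁴
Solid square: I = a⁴/12  ⇒  a = (12I)^(1/4) = (12×2.392×10^6)^(1/4) = 73.2 mm

a ≈ 73.2 mm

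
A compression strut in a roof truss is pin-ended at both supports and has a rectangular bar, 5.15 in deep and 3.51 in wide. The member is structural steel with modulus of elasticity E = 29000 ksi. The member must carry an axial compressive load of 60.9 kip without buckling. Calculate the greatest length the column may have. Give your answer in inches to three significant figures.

L_max ≈ 295 in

Buckling occurs about the weak axis: I_min = h·b³/12 with b = 3.51 in (the shorter side).
I_min = 5.15×3.51³/12 = 18.56 in⁴
At the buckling limit P_cr = P = 6.090×10^4 lb
From P_cr = π²EI/(K·L)²:  L = (1/K)·√(π²EI/P_cr) = (1/1)·√(π²×2.90×10^7×18.56/6.090×10^4)
L = 295 in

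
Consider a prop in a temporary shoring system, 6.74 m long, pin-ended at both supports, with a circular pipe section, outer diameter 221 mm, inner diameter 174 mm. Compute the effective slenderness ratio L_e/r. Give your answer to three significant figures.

d_o = 221 mm, d_i = 174 mm
I = π(d_o⁴ − d_i⁴)/64 = π(221⁴ − 174.0⁴)/64 = 7.210×10^7 mm⁴
A = 1.458×10^4 mm²;  r_min = √(I/A) = √(7.210×10^7/1.458×10^4) = 70.32 mm
L_e = K·L = 1 × 6.74 m = 6.740 m = 6740.0 mm
λ = L_e / r_min = 6740.0 / 70.32 = 95.8

λ ≈ 95.8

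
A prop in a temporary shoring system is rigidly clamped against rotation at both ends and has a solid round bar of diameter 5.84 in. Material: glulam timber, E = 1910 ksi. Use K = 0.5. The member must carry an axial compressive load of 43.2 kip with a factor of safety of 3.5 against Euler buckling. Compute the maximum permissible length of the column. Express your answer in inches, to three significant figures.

L_max ≈ 169 in

I = πd⁴/64 = π×5.84⁴/64 = 57.10 in⁴
Required critical load P_cr = n·P = 3.5 × 43.2 = 151.2 kip = 1.512×10^5 lb
From P_cr = π²EI/(K·L)²:  L = (1/K)·√(π²EI/P_cr) = (1/0.5)·√(π²×1.91×10^6×57.10/1.512×10^5)
L = 169 in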